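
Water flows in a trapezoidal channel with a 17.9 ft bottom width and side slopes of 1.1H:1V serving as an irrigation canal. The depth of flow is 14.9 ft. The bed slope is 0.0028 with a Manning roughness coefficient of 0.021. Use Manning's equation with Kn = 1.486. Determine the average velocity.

V = 15.2 ft/s

With bottom width b = 17.9 ft and side slope z = 1.1: A = (b + zy)y = (17.9 + 1.1×14.9)×14.9 = 510.9 ft²; P = b + 2y√(1+z²) = 17.9 + 2×14.9×1.487 = 62.2 ft.
Hydraulic radius R = A/P = 510.9/62.2 = 8.214 ft.
From Manning's equation, V = (1.486/n) R^(2/3) S^(1/2) = (1.486/0.021) × 8.214^(2/3) × 0.0028^(1/2) = 15.2 ft/s.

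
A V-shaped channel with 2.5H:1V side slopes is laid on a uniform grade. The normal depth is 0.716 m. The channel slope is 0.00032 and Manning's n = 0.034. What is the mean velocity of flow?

For a triangular section with side slope z = 2.5: A = zy² = 2.5×0.716² = 1.282 m²; P = 2y√(1+z²) = 2×0.716×2.693 = 3.856 m.
Hydraulic radius R = A/P = 1.282/3.856 = 0.3324 m.
From Manning's equation, V = (1/n) R^(2/3) S^(1/2) = (1/0.034) × 0.3324^(2/3) × 0.00032^(1/2) = 0.252 m/s.

V = 0.252 m/s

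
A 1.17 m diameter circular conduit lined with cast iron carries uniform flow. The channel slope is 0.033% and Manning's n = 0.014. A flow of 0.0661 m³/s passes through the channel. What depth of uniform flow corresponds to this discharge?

Manning's equation rearranged: A R^(2/3) = nQ / (1·√S) = 0.014 × 0.0661 / (√0.00033) = 0.05094.
At y = 0.21 m: A R^(2/3) = 0.03329 — low.
At y = 0.321 m: A R^(2/3) = 0.07795 — high.
At y = 0.259 m: A R^(2/3) = 0.05091 — close enough.

y_n = 0.259 m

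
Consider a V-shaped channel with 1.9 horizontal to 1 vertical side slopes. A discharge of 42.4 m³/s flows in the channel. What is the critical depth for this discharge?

At critical depth, Q² T / (g A³) = 1, i.e. A³/T = Q²/g = 42.4²/9.81 = 183.3.
Try y = 2.86 m: A³/T = 345.4 — too large.
Try y = 2.05 m: A³/T = 65.35 — too small.
Try y = 2.52 m: A³/T = 183.4 — matches.

y_c = 2.52 m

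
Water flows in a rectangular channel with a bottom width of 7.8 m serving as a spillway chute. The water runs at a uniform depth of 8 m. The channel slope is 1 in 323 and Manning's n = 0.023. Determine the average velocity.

V = 4.6 m/s

Flow area A = b·y = 7.8 × 8 = 62.4 m². Wetted perimeter P = b + 2y = 7.8 + 2×8 = 23.8 m.
Hydraulic radius R = A/P = 62.4/23.8 = 2.622 m.
From Manning's equation, V = (1/n) R^(2/3) S^(1/2) = (1/0.023) × 2.622^(2/3) × 0.003096^(1/2) = 4.6 m/s.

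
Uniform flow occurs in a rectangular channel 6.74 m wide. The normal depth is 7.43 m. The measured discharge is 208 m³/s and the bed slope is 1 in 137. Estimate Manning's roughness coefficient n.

Flow area A = b·y = 6.74 × 7.43 = 50.08 m². Wetted perimeter P = b + 2y = 6.74 + 2×7.43 = 21.6 m.
Hydraulic radius R = A/P = 50.08/21.6 = 2.318 m.
Rearranging Manning's equation: n = (1/Q) A R^(2/3) S^(1/2) = (1/208) × 50.08 × 2.318^(2/3) × √0.007299 = 0.036.

n = 0.036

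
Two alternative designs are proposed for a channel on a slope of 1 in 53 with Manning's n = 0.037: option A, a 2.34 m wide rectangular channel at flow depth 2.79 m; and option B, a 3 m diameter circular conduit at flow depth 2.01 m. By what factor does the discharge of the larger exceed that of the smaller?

Channel A: Flow area A = b·y = 2.34 × 2.79 = 6.529 m². Wetted perimeter P = b + 2y = 2.34 + 2×2.79 = 7.92 m. Hydraulic radius R = A/P = 6.529/7.92 = 0.8243 m. Q_A = (1/0.037)·6.529·0.8243^(2/3)·√0.01887 = 21.31 m³/s.
Channel B: For a circular section of diameter D = 3 m at depth y = 2.01 m, the central angle is θ = 2 arccos(1 − 2y/D) = 3.835 rad. Then A = (D²/8)(θ − sin θ) = 5.034 m² and P = Dθ/2 = 5.753 m. Hydraulic radius R = A/P = 5.034/5.753 = 0.875 m. Q_B = (1/0.037)·5.034·0.875^(2/3)·√0.01887 = 17.1 m³/s.
The larger discharge is 21.31 m³/s and the smaller is 17.1 m³/s; the ratio is 1.25.

1.25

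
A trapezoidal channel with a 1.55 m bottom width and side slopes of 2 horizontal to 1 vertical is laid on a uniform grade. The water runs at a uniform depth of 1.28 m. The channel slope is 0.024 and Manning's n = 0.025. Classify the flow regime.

supercritical

With bottom width b = 1.55 m and side slope z = 2: A = (b + zy)y = (1.55 + 2×1.28)×1.28 = 5.261 m²; P = b + 2y√(1+z²) = 1.55 + 2×1.28×2.236 = 7.274 m.
Hydraulic radius R = A/P = 5.261/7.274 = 0.7232 m.
V = (1/n) R^(2/3) √S = (1/0.025) × 0.7232^(2/3) × √0.024 = 4.993 m/s. Hydraulic depth D_h = A/T = 5.261/6.67 = 0.7887 m.
Froude number Fr = V/√(g·D_h) = 4.993/√(9.81×0.7887) = 1.79, which is greater than 1, so the flow is supercritical.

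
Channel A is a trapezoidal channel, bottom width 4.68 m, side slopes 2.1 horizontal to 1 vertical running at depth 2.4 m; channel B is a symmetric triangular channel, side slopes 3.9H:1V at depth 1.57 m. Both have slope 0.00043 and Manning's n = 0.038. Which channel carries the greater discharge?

channel A

Channel A: With bottom width b = 4.68 m and side slope z = 2.1: A = (b + zy)y = (4.68 + 2.1×2.4)×2.4 = 23.33 m²; P = b + 2y√(1+z²) = 4.68 + 2×2.4×2.326 = 15.84 m. Hydraulic radius R = A/P = 23.33/15.84 = 1.472 m. Q_A = (1/0.038)·23.33·1.472^(2/3)·√0.00043 = 16.48 m³/s.
Channel B: For a triangular section with side slope z = 3.9: A = zy² = 3.9×1.57² = 9.613 m²; P = 2y√(1+z²) = 2×1.57×4.026 = 12.64 m. Hydraulic radius R = A/P = 9.613/12.64 = 0.7604 m. Q_B = (1/0.038)·9.613·0.7604^(2/3)·√0.00043 = 4.37 m³/s.
Q_A = 16.48 m³/s vs Q_B = 4.37 m³/s, so channel A carries more.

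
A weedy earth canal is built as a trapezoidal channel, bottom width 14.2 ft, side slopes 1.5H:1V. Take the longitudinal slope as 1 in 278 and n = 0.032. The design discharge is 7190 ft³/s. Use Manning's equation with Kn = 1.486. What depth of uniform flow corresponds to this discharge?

y_n = 16.1 ft

Manning's equation rearranged: A R^(2/3) = nQ / (1.486·√S) = 0.032 × 7190 / (1.486 × √0.003597) = 2582.
Trying y = 19.8 ft: A R^(2/3) = 4076 — over.
Trying y = 12 ft: A R^(2/3) = 1377 — short.
Trying y = 16.1 ft: A R^(2/3) = 2581 — matches.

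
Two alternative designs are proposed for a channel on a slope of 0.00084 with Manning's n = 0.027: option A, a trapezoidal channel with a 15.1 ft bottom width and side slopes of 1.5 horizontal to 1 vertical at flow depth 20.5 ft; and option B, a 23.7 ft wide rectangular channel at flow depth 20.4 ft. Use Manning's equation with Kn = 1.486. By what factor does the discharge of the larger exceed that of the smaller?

2.44

Channel A: With bottom width b = 15.1 ft and side slope z = 1.5: A = (b + zy)y = (15.1 + 1.5×20.5)×20.5 = 939.9 ft²; P = b + 2y√(1+z²) = 15.1 + 2×20.5×1.803 = 89.01 ft. Hydraulic radius R = A/P = 939.9/89.01 = 10.56 ft. Q_A = (1.486/0.027)·939.9·10.56^(2/3)·√0.00084 = 7216 ft³/s.
Channel B: Flow area A = b·y = 23.7 × 20.4 = 483.5 ft². Wetted perimeter P = b + 2y = 23.7 + 2×20.4 = 64.5 ft. Hydraulic radius R = A/P = 483.5/64.5 = 7.496 ft. Q_B = (1.486/0.027)·483.5·7.496^(2/3)·√0.00084 = 2954 ft³/s.
The larger discharge is 7216 ft³/s and the smaller is 2954 ft³/s; the ratio is 2.44.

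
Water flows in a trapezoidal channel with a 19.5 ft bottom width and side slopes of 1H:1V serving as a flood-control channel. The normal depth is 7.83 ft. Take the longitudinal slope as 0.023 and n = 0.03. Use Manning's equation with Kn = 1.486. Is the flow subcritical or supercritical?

With bottom width b = 19.5 ft and side slope z = 1: A = (b + zy)y = (19.5 + 1×7.83)×7.83 = 214 ft²; P = b + 2y√(1+z²) = 19.5 + 2×7.83×1.414 = 41.65 ft.
Hydraulic radius R = A/P = 214/41.65 = 5.138 ft.
V = (1.486/n) R^(2/3) √S = (1.486/0.03) × 5.138^(2/3) × √0.023 = 22.37 ft/s. Hydraulic depth D_h = A/T = 214/35.16 = 6.086 ft.
Froude number Fr = V/√(g·D_h) = 22.37/√(32.2×6.086) = 1.6, which is greater than 1, so the flow is supercritical.

supercritical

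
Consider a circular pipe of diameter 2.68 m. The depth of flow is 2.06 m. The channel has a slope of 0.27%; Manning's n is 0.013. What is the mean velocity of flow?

For a circular section of diameter D = 2.68 m at depth y = 2.06 m, the central angle is θ = 2 arccos(1 − 2y/D) = 4.276 rad. Then A = (D²/8)(θ − sin θ) = 4.653 m² and P = Dθ/2 = 5.73 m.
Hydraulic radius R = A/P = 4.653/5.73 = 0.812 m.
From Manning's equation, V = (1/n) R^(2/3) S^(1/2) = (1/0.013) × 0.812^(2/3) × 0.0027^(1/2) = 3.48 m/s.

V = 3.48 m/s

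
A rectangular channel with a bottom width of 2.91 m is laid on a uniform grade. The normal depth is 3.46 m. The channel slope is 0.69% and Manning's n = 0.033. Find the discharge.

Q = 25.8 m³/s

Flow area A = b·y = 2.91 × 3.46 = 10.07 m². Wetted perimeter P = b + 2y = 2.91 + 2×3.46 = 9.83 m.
Hydraulic radius R = A/P = 10.07/9.83 = 1.024 m.
Manning's equation: Q = (1/n) A R^(2/3) S^(1/2) = (1/0.033) × 10.07 × 1.024^(2/3) × 0.0069^(1/2) = 25.8 m³/s.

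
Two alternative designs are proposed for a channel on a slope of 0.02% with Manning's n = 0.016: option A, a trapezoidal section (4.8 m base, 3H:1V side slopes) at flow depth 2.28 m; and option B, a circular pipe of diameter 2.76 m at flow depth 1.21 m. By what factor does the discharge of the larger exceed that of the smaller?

17.7

Channel A: With bottom width b = 4.8 m and side slope z = 3: A = (b + zy)y = (4.8 + 3×2.28)×2.28 = 26.54 m²; P = b + 2y√(1+z²) = 4.8 + 2×2.28×3.162 = 19.22 m. Hydraulic radius R = A/P = 26.54/19.22 = 1.381 m. Q_A = (1/0.016)·26.54·1.381^(2/3)·√0.0002 = 29.09 m³/s.
Channel B: For a circular section of diameter D = 2.76 m at depth y = 1.21 m, the central angle is θ = 2 arccos(1 − 2y/D) = 2.895 rad. Then A = (D²/8)(θ − sin θ) = 2.523 m² and P = Dθ/2 = 3.995 m. Hydraulic radius R = A/P = 2.523/3.995 = 0.6317 m. Q_B = (1/0.016)·2.523·0.6317^(2/3)·√0.0002 = 1.642 m³/s.
The larger discharge is 29.09 m³/s and the smaller is 1.642 m³/s; the ratio is 17.7.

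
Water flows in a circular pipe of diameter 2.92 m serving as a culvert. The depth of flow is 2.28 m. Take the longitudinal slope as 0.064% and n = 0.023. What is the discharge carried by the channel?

For a circular section of diameter D = 2.92 m at depth y = 2.28 m, the central angle is θ = 2 arccos(1 − 2y/D) = 4.334 rad. Then A = (D²/8)(θ − sin θ) = 5.61 m² and P = Dθ/2 = 6.328 m.
Hydraulic radius R = A/P = 5.61/6.328 = 0.8865 m.
Manning's equation: Q = (1/n) A R^(2/3) S^(1/2) = (1/0.023) × 5.61 × 0.8865^(2/3) × 0.00064^(1/2) = 5.69 m³/s.

Q = 5.69 m³/s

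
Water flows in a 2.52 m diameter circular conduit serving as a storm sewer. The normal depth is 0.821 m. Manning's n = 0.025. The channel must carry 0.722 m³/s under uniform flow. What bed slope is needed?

S = 0.00046

For a circular section of diameter D = 2.52 m at depth y = 0.821 m, the central angle is θ = 2 arccos(1 − 2y/D) = 2.43 rad. Then A = (D²/8)(θ − sin θ) = 1.41 m² and P = Dθ/2 = 3.062 m.
Hydraulic radius R = A/P = 1.41/3.062 = 0.4607 m.
From Manning's equation, S = [nQ / (1 A R^(2/3))]² = [0.025 × 0.722 / (1 × 1.41 × 0.4607^(2/3))]² = 0.00046.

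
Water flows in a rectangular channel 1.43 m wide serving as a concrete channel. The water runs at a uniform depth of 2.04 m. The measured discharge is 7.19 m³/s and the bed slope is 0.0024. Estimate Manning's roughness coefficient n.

Flow area A = b·y = 1.43 × 2.04 = 2.917 m². Wetted perimeter P = b + 2y = 1.43 + 2×2.04 = 5.51 m.
Hydraulic radius R = A/P = 2.917/5.51 = 0.5294 m.
Rearranging Manning's equation: n = (1/Q) A R^(2/3) S^(1/2) = (1/7.19) × 2.917 × 0.5294^(2/3) × √0.0024 = 0.013.

n = 0.013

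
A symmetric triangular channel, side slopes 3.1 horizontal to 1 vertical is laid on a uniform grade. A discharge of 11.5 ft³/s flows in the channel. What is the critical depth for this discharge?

At critical depth, Q² T / (g A³) = 1, i.e. A³/T = Q²/g = 11.5²/32.2 = 4.107.
Trying y = 1.13 ft: A³/T = 8.853 — high.
Trying y = 0.752 ft: A³/T = 1.156 — low.
Trying y = 0.969 ft: A³/T = 4.105 — ≈ 4.107.

y_c = 0.969 ft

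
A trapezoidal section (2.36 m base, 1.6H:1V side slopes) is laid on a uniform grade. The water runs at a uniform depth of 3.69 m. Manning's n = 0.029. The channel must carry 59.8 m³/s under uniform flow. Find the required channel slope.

S = 0.0014

With bottom width b = 2.36 m and side slope z = 1.6: A = (b + zy)y = (2.36 + 1.6×3.69)×3.69 = 30.49 m²; P = b + 2y√(1+z²) = 2.36 + 2×3.69×1.887 = 16.28 m.
Hydraulic radius R = A/P = 30.49/16.28 = 1.873 m.
From Manning's equation, S = [nQ / (1 A R^(2/3))]² = [0.029 × 59.8 / (1 × 30.49 × 1.873^(2/3))]² = 0.0014.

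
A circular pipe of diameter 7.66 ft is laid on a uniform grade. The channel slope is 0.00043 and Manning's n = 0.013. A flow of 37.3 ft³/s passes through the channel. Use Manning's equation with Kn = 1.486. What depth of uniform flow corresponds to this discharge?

y_n = 2.45 ft

Manning's equation rearranged: A R^(2/3) = nQ / (1.486·√S) = 0.013 × 37.3 / (1.486 × √0.00043) = 15.74.
Trying y = 2 ft: A R^(2/3) = 10.61 — low.
Trying y = 2.45 ft: A R^(2/3) = 15.74 — close enough.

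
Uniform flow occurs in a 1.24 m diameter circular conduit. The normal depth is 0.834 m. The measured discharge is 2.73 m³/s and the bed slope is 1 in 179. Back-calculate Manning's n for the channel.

For a circular section of diameter D = 1.24 m at depth y = 0.834 m, the central angle is θ = 2 arccos(1 − 2y/D) = 3.846 rad. Then A = (D²/8)(θ − sin θ) = 0.8638 m² and P = Dθ/2 = 2.385 m.
Hydraulic radius R = A/P = 0.8638/2.385 = 0.3622 m.
Rearranging Manning's equation: n = (1/Q) A R^(2/3) S^(1/2) = (1/2.73) × 0.8638 × 0.3622^(2/3) × √0.005587 = 0.012.

n = 0.012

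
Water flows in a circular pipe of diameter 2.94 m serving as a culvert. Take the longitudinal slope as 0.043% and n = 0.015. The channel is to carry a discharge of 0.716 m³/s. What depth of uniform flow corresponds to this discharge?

y_n = 0.608 m

Manning's equation rearranged: A R^(2/3) = nQ / (1·√S) = 0.015 × 0.716 / (√0.00043) = 0.5179.
Try y = 0.753 m: A R^(2/3) = 0.7945 — over.
Try y = 0.546 m: A R^(2/3) = 0.4165 — short.
Try y = 0.608 m: A R^(2/3) = 0.5181 — ≈ 0.5179.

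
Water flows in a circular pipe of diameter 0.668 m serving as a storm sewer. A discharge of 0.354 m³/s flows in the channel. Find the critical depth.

y_c = 0.377 m

At critical depth, Q² T / (g A³) = 1, i.e. A³/T = Q²/g = 0.354²/9.81 = 0.01277.
Trying y = 0.438 m: A³/T = 0.02276 — too large.
Trying y = 0.334 m: A³/T = 0.008055 — too small.
Trying y = 0.377 m: A³/T = 0.01279 — matches.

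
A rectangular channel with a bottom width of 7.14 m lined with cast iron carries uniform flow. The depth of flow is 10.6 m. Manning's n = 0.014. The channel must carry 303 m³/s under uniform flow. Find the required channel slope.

S = 0.000848

Flow area A = b·y = 7.14 × 10.6 = 75.68 m². Wetted perimeter P = b + 2y = 7.14 + 2×10.6 = 28.34 m.
Hydraulic radius R = A/P = 75.68/28.34 = 2.671 m.
From Manning's equation, S = [nQ / (1 A R^(2/3))]² = [0.014 × 303 / (1 × 75.68 × 2.671^(2/3))]² = 0.000848.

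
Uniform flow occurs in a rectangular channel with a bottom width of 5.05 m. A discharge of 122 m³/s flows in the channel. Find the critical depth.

For a rectangular channel, critical depth y_c = (q²/g)^(1/3) where q = Q/b = 122/5.05 = 24.16 m²/s.
So y_c = (24.16²/9.81)^(1/3) = 3.9 m.

y_c = 3.9 m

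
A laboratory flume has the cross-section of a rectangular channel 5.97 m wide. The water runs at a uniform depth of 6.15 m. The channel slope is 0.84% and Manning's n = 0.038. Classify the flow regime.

subcritical

Flow area A = b·y = 5.97 × 6.15 = 36.72 m². Wetted perimeter P = b + 2y = 5.97 + 2×6.15 = 18.27 m.
Hydraulic radius R = A/P = 36.72/18.27 = 2.01 m.
V = (1/n) R^(2/3) √S = (1/0.038) × 2.01^(2/3) × √0.0084 = 3.841 m/s. Hydraulic depth D_h = A/T = 36.72/5.97 = 6.15 m.
Froude number Fr = V/√(g·D_h) = 3.841/√(9.81×6.15) = 0.494, which is less than 1, so the flow is subcritical.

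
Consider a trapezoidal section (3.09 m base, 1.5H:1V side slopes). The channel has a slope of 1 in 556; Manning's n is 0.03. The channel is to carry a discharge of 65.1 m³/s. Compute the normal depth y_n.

Manning's equation rearranged: A R^(2/3) = nQ / (1·√S) = 0.03 × 65.1 / (√0.001799) = 46.05.
Trying y = 4.23 m: A R^(2/3) = 67.02 — too large.
Trying y = 3.57 m: A R^(2/3) = 46.07 — matches.

y_n = 3.57 m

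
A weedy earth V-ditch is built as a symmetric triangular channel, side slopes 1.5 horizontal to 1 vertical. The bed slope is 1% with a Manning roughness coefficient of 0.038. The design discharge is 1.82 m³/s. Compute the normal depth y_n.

y_n = 0.931 m

Manning's equation rearranged: A R^(2/3) = nQ / (1·√S) = 0.038 × 1.82 / (√0.01) = 0.6916.
Try y = 0.813 m: A R^(2/3) = 0.4813 — low.
Try y = 0.931 m: A R^(2/3) = 0.6908 — ≈ 0.6916.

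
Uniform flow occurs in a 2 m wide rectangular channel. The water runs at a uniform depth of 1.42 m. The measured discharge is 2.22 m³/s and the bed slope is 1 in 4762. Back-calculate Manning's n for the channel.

n = 0.013

Flow area A = b·y = 2 × 1.42 = 2.84 m². Wetted perimeter P = b + 2y = 2 + 2×1.42 = 4.84 m.
Hydraulic radius R = A/P = 2.84/4.84 = 0.5868 m.
Rearranging Manning's equation: n = (1/Q) A R^(2/3) S^(1/2) = (1/2.22) × 2.84 × 0.5868^(2/3) × √0.00021 = 0.013.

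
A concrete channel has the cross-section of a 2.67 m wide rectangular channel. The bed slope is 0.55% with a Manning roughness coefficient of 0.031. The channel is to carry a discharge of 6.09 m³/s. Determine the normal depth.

y_n = 1.27 m

Manning's equation rearranged: A R^(2/3) = nQ / (1·√S) = 0.031 × 6.09 / (√0.0055) = 2.546.
Try y = 1.02 m: A R^(2/3) = 1.89 — low.
Try y = 1.59 m: A R^(2/3) = 3.428 — high.
Try y = 1.27 m: A R^(2/3) = 2.547 — ≈ 2.546.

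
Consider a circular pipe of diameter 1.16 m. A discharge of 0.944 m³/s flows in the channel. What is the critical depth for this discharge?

At critical depth, Q² T / (g A³) = 1, i.e. A³/T = Q²/g = 0.944²/9.81 = 0.09084.
At y = 0.383 m: A³/T = 0.02584 — too small.
At y = 0.531 m: A³/T = 0.09077 — matches.

y_c = 0.531 m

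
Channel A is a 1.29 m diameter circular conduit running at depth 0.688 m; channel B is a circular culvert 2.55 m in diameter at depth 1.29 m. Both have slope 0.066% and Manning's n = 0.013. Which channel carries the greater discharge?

channel B

Channel A: For a circular section of diameter D = 1.29 m at depth y = 0.688 m, the central angle is θ = 2 arccos(1 − 2y/D) = 3.275 rad. Then A = (D²/8)(θ − sin θ) = 0.7089 m² and P = Dθ/2 = 2.112 m. Hydraulic radius R = A/P = 0.7089/2.112 = 0.3356 m. Q_A = (1/0.013)·0.7089·0.3356^(2/3)·√0.00066 = 0.6766 m³/s.
Channel B: For a circular section of diameter D = 2.55 m at depth y = 1.29 m, the central angle is θ = 2 arccos(1 − 2y/D) = 3.165 rad. Then A = (D²/8)(θ − sin θ) = 2.592 m² and P = Dθ/2 = 4.036 m. Hydraulic radius R = A/P = 2.592/4.036 = 0.6422 m. Q_B = (1/0.013)·2.592·0.6422^(2/3)·√0.00066 = 3.813 m³/s.
Q_A = 0.6766 m³/s vs Q_B = 3.813 m³/s, so channel B carries more.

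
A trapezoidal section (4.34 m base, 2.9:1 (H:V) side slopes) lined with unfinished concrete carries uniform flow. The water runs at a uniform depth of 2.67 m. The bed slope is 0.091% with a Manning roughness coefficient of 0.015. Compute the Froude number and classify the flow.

With bottom width b = 4.34 m and side slope z = 2.9: A = (b + zy)y = (4.34 + 2.9×2.67)×2.67 = 32.26 m²; P = b + 2y√(1+z²) = 4.34 + 2×2.67×3.068 = 20.72 m.
Hydraulic radius R = A/P = 32.26/20.72 = 1.557 m.
V = (1/n) R^(2/3) √S = (1/0.015) × 1.557^(2/3) × √0.00091 = 2.702 m/s. Hydraulic depth D_h = A/T = 32.26/19.83 = 1.627 m.
Froude number Fr = V/√(g·D_h) = 2.702/√(9.81×1.627) = 0.676, which is less than 1, so the flow is subcritical.

subcritical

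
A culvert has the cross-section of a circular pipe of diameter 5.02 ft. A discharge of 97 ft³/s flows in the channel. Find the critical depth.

y_c = 2.8 ft

At critical depth, Q² T / (g A³) = 1, i.e. A³/T = Q²/g = 97²/32.2 = 292.2.
Trying y = 2.06 ft: A³/T = 90.63 — low.
Trying y = 2.8 ft: A³/T = 293.1 — matches.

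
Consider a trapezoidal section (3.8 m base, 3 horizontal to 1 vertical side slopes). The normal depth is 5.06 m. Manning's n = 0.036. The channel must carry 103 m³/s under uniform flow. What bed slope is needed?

S = 0.0004

With bottom width b = 3.8 m and side slope z = 3: A = (b + zy)y = (3.8 + 3×5.06)×5.06 = 96.04 m²; P = b + 2y√(1+z²) = 3.8 + 2×5.06×3.162 = 35.8 m.
Hydraulic radius R = A/P = 96.04/35.8 = 2.682 m.
From Manning's equation, S = [nQ / (1 A R^(2/3))]² = [0.036 × 103 / (1 × 96.04 × 2.682^(2/3))]² = 0.0004.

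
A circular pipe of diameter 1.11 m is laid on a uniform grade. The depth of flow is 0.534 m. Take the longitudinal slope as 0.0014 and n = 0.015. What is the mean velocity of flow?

For a circular section of diameter D = 1.11 m at depth y = 0.534 m, the central angle is θ = 2 arccos(1 − 2y/D) = 3.066 rad. Then A = (D²/8)(θ − sin θ) = 0.4605 m² and P = Dθ/2 = 1.702 m.
Hydraulic radius R = A/P = 0.4605/1.702 = 0.2707 m.
From Manning's equation, V = (1/n) R^(2/3) S^(1/2) = (1/0.015) × 0.2707^(2/3) × 0.0014^(1/2) = 1.04 m/s.

V = 1.04 m/s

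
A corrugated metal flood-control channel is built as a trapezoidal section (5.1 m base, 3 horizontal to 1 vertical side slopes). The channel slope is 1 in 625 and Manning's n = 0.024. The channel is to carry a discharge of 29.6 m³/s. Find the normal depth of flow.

Manning's equation rearranged: A R^(2/3) = nQ / (1·√S) = 0.024 × 29.6 / (√0.0016) = 17.76.
At y = 1.87 m: A R^(2/3) = 22.4 — high.
At y = 1.42 m: A R^(2/3) = 12.79 — low.
At y = 1.67 m: A R^(2/3) = 17.75 — matches.

y_n = 1.67 m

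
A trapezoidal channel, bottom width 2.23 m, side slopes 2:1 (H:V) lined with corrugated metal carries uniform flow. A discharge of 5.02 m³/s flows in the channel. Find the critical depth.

y_c = 0.655 m

At critical depth, Q² T / (g A³) = 1, i.e. A³/T = Q²/g = 5.02²/9.81 = 2.569.
At y = 0.773 m: A³/T = 4.673 — over.
At y = 0.581 m: A³/T = 1.681 — short.
At y = 0.655 m: A³/T = 2.57 — close enough.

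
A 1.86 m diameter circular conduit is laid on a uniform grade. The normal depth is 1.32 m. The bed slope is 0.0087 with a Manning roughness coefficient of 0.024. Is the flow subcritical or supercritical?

subcritical

For a circular section of diameter D = 1.86 m at depth y = 1.32 m, the central angle is θ = 2 arccos(1 − 2y/D) = 4.007 rad. Then A = (D²/8)(θ − sin θ) = 2.062 m² and P = Dθ/2 = 3.727 m.
Hydraulic radius R = A/P = 2.062/3.727 = 0.5534 m.
V = (1/n) R^(2/3) √S = (1/0.024) × 0.5534^(2/3) × √0.0087 = 2.62 m/s. Hydraulic depth D_h = A/T = 2.062/1.689 = 1.221 m.
Froude number Fr = V/√(g·D_h) = 2.62/√(9.81×1.221) = 0.757, which is less than 1, so the flow is subcritical.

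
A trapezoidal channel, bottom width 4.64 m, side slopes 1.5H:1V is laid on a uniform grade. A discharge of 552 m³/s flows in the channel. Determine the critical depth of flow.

At critical depth, Q² T / (g A³) = 1, i.e. A³/T = Q²/g = 552²/9.81 = 31060.
Trying y = 5.72 m: A³/T = 19830 — too small.
Trying y = 7.45 m: A³/T = 60600 — too large.
Trying y = 6.37 m: A³/T = 31130 — ≈ 31060.

y_c = 6.37 m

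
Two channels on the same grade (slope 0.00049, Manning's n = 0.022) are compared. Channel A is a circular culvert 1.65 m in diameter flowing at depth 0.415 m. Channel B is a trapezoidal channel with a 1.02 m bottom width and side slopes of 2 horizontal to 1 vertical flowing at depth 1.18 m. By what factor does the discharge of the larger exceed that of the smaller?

Channel A: For a circular section of diameter D = 1.65 m at depth y = 0.415 m, the central angle is θ = 2 arccos(1 − 2y/D) = 2.101 rad. Then A = (D²/8)(θ − sin θ) = 0.4216 m² and P = Dθ/2 = 1.734 m. Hydraulic radius R = A/P = 0.4216/1.734 = 0.2432 m. Q_A = (1/0.022)·0.4216·0.2432^(2/3)·√0.00049 = 0.1653 m³/s.
Channel B: With bottom width b = 1.02 m and side slope z = 2: A = (b + zy)y = (1.02 + 2×1.18)×1.18 = 3.988 m²; P = b + 2y√(1+z²) = 1.02 + 2×1.18×2.236 = 6.297 m. Hydraulic radius R = A/P = 3.988/6.297 = 0.6334 m. Q_B = (1/0.022)·3.988·0.6334^(2/3)·√0.00049 = 2.96 m³/s.
The larger discharge is 2.96 m³/s and the smaller is 0.1653 m³/s; the ratio is 17.9.

17.9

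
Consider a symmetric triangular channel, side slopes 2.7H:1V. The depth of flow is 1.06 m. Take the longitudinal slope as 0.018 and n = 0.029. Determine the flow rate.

Q = 8.81 m³/s

For a triangular section with side slope z = 2.7: A = zy² = 2.7×1.06² = 3.034 m²; P = 2y√(1+z²) = 2×1.06×2.879 = 6.104 m.
Hydraulic radius R = A/P = 3.034/6.104 = 0.497 m.
Manning's equation: Q = (1/n) A R^(2/3) S^(1/2) = (1/0.029) × 3.034 × 0.497^(2/3) × 0.018^(1/2) = 8.81 m³/s.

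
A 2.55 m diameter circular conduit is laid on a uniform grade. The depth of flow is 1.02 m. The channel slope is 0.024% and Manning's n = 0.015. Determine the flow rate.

For a circular section of diameter D = 2.55 m at depth y = 1.02 m, the central angle is θ = 2 arccos(1 − 2y/D) = 2.739 rad. Then A = (D²/8)(θ − sin θ) = 1.908 m² and P = Dθ/2 = 3.492 m.
Hydraulic radius R = A/P = 1.908/3.492 = 0.5463 m.
Manning's equation: Q = (1/n) A R^(2/3) S^(1/2) = (1/0.015) × 1.908 × 0.5463^(2/3) × 0.00024^(1/2) = 1.32 m³/s.

Q = 1.32 m³/s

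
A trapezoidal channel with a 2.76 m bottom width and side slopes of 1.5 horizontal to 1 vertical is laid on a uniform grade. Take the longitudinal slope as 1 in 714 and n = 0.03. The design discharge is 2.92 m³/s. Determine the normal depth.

y_n = 0.837 m

Manning's equation rearranged: A R^(2/3) = nQ / (1·√S) = 0.03 × 2.92 / (√0.001401) = 2.341.
Trying y = 0.984 m: A R^(2/3) = 3.162 — over.
Trying y = 0.728 m: A R^(2/3) = 1.815 — short.
Trying y = 0.837 m: A R^(2/3) = 2.342 — close enough.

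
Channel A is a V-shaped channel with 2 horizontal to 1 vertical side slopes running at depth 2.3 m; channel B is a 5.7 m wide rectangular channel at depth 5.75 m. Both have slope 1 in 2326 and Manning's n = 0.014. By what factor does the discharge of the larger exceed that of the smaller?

Channel A: For a triangular section with side slope z = 2: A = zy² = 2×2.3² = 10.58 m²; P = 2y√(1+z²) = 2×2.3×2.236 = 10.29 m. Hydraulic radius R = A/P = 10.58/10.29 = 1.029 m. Q_A = (1/0.014)·10.58·1.029^(2/3)·√0.0004299 = 15.97 m³/s.
Channel B: Flow area A = b·y = 5.7 × 5.75 = 32.77 m². Wetted perimeter P = b + 2y = 5.7 + 2×5.75 = 17.2 m. Hydraulic radius R = A/P = 32.77/17.2 = 1.906 m. Q_B = (1/0.014)·32.77·1.906^(2/3)·√0.0004299 = 74.61 m³/s.
The larger discharge is 74.61 m³/s and the smaller is 15.97 m³/s; the ratio is 4.67.

4.67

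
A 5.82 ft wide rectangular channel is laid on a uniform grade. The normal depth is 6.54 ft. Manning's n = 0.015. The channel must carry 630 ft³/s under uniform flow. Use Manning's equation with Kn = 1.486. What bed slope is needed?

Flow area A = b·y = 5.82 × 6.54 = 38.06 ft². Wetted perimeter P = b + 2y = 5.82 + 2×6.54 = 18.9 ft.
Hydraulic radius R = A/P = 38.06/18.9 = 2.014 ft.
From Manning's equation, S = [nQ / (1.486 A R^(2/3))]² = [0.015 × 630 / (1.486 × 38.06 × 2.014^(2/3))]² = 0.011.

S = 0.011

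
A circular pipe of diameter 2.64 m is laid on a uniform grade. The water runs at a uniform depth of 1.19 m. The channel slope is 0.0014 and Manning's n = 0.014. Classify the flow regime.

subcritical

For a circular section of diameter D = 2.64 m at depth y = 1.19 m, the central angle is θ = 2 arccos(1 − 2y/D) = 2.944 rad. Then A = (D²/8)(θ − sin θ) = 2.394 m² and P = Dθ/2 = 3.886 m.
Hydraulic radius R = A/P = 2.394/3.886 = 0.6161 m.
V = (1/n) R^(2/3) √S = (1/0.014) × 0.6161^(2/3) × √0.0014 = 1.935 m/s. Hydraulic depth D_h = A/T = 2.394/2.627 = 0.9114 m.
Froude number Fr = V/√(g·D_h) = 1.935/√(9.81×0.9114) = 0.647, which is less than 1, so the flow is subcritical.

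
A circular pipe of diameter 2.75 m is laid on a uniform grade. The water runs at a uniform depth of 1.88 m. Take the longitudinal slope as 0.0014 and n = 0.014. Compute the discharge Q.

Q = 10 m³/s

For a circular section of diameter D = 2.75 m at depth y = 1.88 m, the central angle is θ = 2 arccos(1 − 2y/D) = 3.894 rad. Then A = (D²/8)(θ − sin θ) = 4.327 m² and P = Dθ/2 = 5.354 m.
Hydraulic radius R = A/P = 4.327/5.354 = 0.8081 m.
Manning's equation: Q = (1/n) A R^(2/3) S^(1/2) = (1/0.014) × 4.327 × 0.8081^(2/3) × 0.0014^(1/2) = 10 m³/s.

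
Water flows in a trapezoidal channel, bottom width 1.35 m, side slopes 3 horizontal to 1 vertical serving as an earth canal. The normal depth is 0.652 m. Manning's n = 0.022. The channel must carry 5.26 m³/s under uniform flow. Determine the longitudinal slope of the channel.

S = 0.00998

With bottom width b = 1.35 m and side slope z = 3: A = (b + zy)y = (1.35 + 3×0.652)×0.652 = 2.156 m²; P = b + 2y√(1+z²) = 1.35 + 2×0.652×3.162 = 5.474 m.
Hydraulic radius R = A/P = 2.156/5.474 = 0.3938 m.
From Manning's equation, S = [nQ / (1 A R^(2/3))]² = [0.022 × 5.26 / (1 × 2.156 × 0.3938^(2/3))]² = 0.00998.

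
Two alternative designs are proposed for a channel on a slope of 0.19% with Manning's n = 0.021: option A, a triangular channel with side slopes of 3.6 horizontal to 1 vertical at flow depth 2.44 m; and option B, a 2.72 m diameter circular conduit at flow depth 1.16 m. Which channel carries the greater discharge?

channel A

Channel A: For a triangular section with side slope z = 3.6: A = zy² = 3.6×2.44² = 21.43 m²; P = 2y√(1+z²) = 2×2.44×3.736 = 18.23 m. Hydraulic radius R = A/P = 21.43/18.23 = 1.175 m. Q_A = (1/0.021)·21.43·1.175^(2/3)·√0.0019 = 49.55 m³/s.
Channel B: For a circular section of diameter D = 2.72 m at depth y = 1.16 m, the central angle is θ = 2 arccos(1 − 2y/D) = 2.846 rad. Then A = (D²/8)(θ − sin θ) = 2.363 m² and P = Dθ/2 = 3.871 m. Hydraulic radius R = A/P = 2.363/3.871 = 0.6105 m. Q_B = (1/0.021)·2.363·0.6105^(2/3)·√0.0019 = 3.53 m³/s.
Q_A = 49.55 m³/s vs Q_B = 3.53 m³/s, so channel A carries more.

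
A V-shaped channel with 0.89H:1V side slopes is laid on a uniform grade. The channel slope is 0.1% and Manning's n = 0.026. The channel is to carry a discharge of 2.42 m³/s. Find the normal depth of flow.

Manning's equation rearranged: A R^(2/3) = nQ / (1·√S) = 0.026 × 2.42 / (√0.001) = 1.99.
At y = 2.03 m: A R^(2/3) = 2.822 — too large.
At y = 1.78 m: A R^(2/3) = 1.987 — close enough.

y_n = 1.78 m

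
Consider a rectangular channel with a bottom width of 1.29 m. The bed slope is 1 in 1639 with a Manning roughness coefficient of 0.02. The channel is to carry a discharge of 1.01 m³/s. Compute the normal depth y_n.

Manning's equation rearranged: A R^(2/3) = nQ / (1·√S) = 0.02 × 1.01 / (√0.0006101) = 0.8178.
Trying y = 0.954 m: A R^(2/3) = 0.6511 — low.
Trying y = 1.33 m: A R^(2/3) = 0.984 — high.
Trying y = 1.14 m: A R^(2/3) = 0.8142 — ≈ 0.8178.

y_n = 1.14 m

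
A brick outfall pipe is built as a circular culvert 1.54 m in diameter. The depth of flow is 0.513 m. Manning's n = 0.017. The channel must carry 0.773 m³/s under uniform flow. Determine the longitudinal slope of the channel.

S = 0.0031

For a circular section of diameter D = 1.54 m at depth y = 0.513 m, the central angle is θ = 2 arccos(1 − 2y/D) = 2.461 rad. Then A = (D²/8)(θ − sin θ) = 0.543 m² and P = Dθ/2 = 1.895 m.
Hydraulic radius R = A/P = 0.543/1.895 = 0.2866 m.
From Manning's equation, S = [nQ / (1 A R^(2/3))]² = [0.017 × 0.773 / (1 × 0.543 × 0.2866^(2/3))]² = 0.0031.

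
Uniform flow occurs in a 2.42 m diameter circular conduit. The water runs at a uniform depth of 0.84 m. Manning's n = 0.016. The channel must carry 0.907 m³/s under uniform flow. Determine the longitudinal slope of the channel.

For a circular section of diameter D = 2.42 m at depth y = 0.84 m, the central angle is θ = 2 arccos(1 − 2y/D) = 2.52 rad. Then A = (D²/8)(θ − sin θ) = 1.419 m² and P = Dθ/2 = 3.049 m.
Hydraulic radius R = A/P = 1.419/3.049 = 0.4652 m.
From Manning's equation, S = [nQ / (1 A R^(2/3))]² = [0.016 × 0.907 / (1 × 1.419 × 0.4652^(2/3))]² = 0.00029.

S = 0.00029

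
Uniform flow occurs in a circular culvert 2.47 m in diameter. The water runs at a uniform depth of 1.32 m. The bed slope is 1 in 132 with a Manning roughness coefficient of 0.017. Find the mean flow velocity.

V = 3.82 m/s

For a circular section of diameter D = 2.47 m at depth y = 1.32 m, the central angle is θ = 2 arccos(1 − 2y/D) = 3.279 rad. Then A = (D²/8)(θ − sin θ) = 2.606 m² and P = Dθ/2 = 4.05 m.
Hydraulic radius R = A/P = 2.606/4.05 = 0.6434 m.
From Manning's equation, V = (1/n) R^(2/3) S^(1/2) = (1/0.017) × 0.6434^(2/3) × 0.007576^(1/2) = 3.82 m/s.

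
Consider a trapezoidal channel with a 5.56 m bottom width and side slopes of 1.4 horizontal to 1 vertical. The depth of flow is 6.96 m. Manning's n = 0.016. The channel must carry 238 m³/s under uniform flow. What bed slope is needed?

S = 0.000231

With bottom width b = 5.56 m and side slope z = 1.4: A = (b + zy)y = (5.56 + 1.4×6.96)×6.96 = 106.5 m²; P = b + 2y√(1+z²) = 5.56 + 2×6.96×1.72 = 29.51 m.
Hydraulic radius R = A/P = 106.5/29.51 = 3.61 m.
From Manning's equation, S = [nQ / (1 A R^(2/3))]² = [0.016 × 238 / (1 × 106.5 × 3.61^(2/3))]² = 0.000231.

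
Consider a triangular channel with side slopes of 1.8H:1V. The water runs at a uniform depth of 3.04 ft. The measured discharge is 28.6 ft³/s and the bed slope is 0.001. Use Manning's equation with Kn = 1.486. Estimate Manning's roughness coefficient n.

For a triangular section with side slope z = 1.8: A = zy² = 1.8×3.04² = 16.63 ft²; P = 2y√(1+z²) = 2×3.04×2.059 = 12.52 ft.
Hydraulic radius R = A/P = 16.63/12.52 = 1.329 ft.
Rearranging Manning's equation: n = (1.486/Q) A R^(2/3) S^(1/2) = (1.486/28.6) × 16.63 × 1.329^(2/3) × √0.001 = 0.033.

n = 0.033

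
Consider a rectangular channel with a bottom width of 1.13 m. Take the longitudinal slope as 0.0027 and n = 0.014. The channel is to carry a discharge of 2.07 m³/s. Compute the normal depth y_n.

y_n = 0.979 m

Manning's equation rearranged: A R^(2/3) = nQ / (1·√S) = 0.014 × 2.07 / (√0.0027) = 0.5577.
Trying y = 1.12 m: A R^(2/3) = 0.6588 — too large.
Trying y = 0.692 m: A R^(2/3) = 0.359 — too small.
Trying y = 0.979 m: A R^(2/3) = 0.558 — close enough.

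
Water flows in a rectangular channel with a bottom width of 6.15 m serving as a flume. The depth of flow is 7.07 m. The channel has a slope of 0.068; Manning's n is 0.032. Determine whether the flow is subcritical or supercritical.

Flow area A = b·y = 6.15 × 7.07 = 43.48 m². Wetted perimeter P = b + 2y = 6.15 + 2×7.07 = 20.29 m.
Hydraulic radius R = A/P = 43.48/20.29 = 2.143 m.
V = (1/n) R^(2/3) √S = (1/0.032) × 2.143^(2/3) × √0.068 = 13.55 m/s. Hydraulic depth D_h = A/T = 43.48/6.15 = 7.07 m.
Froude number Fr = V/√(g·D_h) = 13.55/√(9.81×7.07) = 1.63, which is greater than 1, so the flow is supercritical.

supercritical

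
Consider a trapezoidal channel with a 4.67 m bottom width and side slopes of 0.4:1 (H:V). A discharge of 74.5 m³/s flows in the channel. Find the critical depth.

At critical depth, Q² T / (g A³) = 1, i.e. A³/T = Q²/g = 74.5²/9.81 = 565.8.
At y = 2.37 m: A³/T = 359.5 — short.
At y = 3.19 m: A³/T = 944.9 — over.
At y = 2.73 m: A³/T = 567.9 — ≈ 565.8.

y_c = 2.73 m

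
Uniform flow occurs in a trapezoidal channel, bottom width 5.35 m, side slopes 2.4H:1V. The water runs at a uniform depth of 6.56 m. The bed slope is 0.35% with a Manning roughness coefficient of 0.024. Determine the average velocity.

With bottom width b = 5.35 m and side slope z = 2.4: A = (b + zy)y = (5.35 + 2.4×6.56)×6.56 = 138.4 m²; P = b + 2y√(1+z²) = 5.35 + 2×6.56×2.6 = 39.46 m.
Hydraulic radius R = A/P = 138.4/39.46 = 3.507 m.
From Manning's equation, V = (1/n) R^(2/3) S^(1/2) = (1/0.024) × 3.507^(2/3) × 0.0035^(1/2) = 5.69 m/s.

V = 5.69 m/s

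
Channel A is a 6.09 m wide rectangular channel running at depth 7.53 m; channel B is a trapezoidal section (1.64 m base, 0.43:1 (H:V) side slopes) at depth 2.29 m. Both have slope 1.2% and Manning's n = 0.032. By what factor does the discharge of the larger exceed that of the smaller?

13.6

Channel A: Flow area A = b·y = 6.09 × 7.53 = 45.86 m². Wetted perimeter P = b + 2y = 6.09 + 2×7.53 = 21.15 m. Hydraulic radius R = A/P = 45.86/21.15 = 2.168 m. Q_A = (1/0.032)·45.86·2.168^(2/3)·√0.012 = 263 m³/s.
Channel B: With bottom width b = 1.64 m and side slope z = 0.43: A = (b + zy)y = (1.64 + 0.43×2.29)×2.29 = 6.011 m²; P = b + 2y√(1+z²) = 1.64 + 2×2.29×1.089 = 6.625 m. Hydraulic radius R = A/P = 6.011/6.625 = 0.9072 m. Q_B = (1/0.032)·6.011·0.9072^(2/3)·√0.012 = 19.28 m³/s.
The larger discharge is 263 m³/s and the smaller is 19.28 m³/s; the ratio is 13.6.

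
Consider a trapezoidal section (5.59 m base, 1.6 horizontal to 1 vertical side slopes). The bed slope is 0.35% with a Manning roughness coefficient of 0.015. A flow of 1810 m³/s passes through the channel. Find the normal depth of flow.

y_n = 8.72 m

Manning's equation rearranged: A R^(2/3) = nQ / (1·√S) = 0.015 × 1810 / (√0.0035) = 458.9.
At y = 9.91 m: A R^(2/3) = 616.8 — high.
At y = 6.83 m: A R^(2/3) = 264.9 — low.
At y = 8.72 m: A R^(2/3) = 459.4 — matches.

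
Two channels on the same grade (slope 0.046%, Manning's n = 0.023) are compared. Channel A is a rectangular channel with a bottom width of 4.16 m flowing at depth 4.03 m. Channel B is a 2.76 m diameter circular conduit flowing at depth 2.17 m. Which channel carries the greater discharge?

channel A

Channel A: Flow area A = b·y = 4.16 × 4.03 = 16.76 m². Wetted perimeter P = b + 2y = 4.16 + 2×4.03 = 12.22 m. Hydraulic radius R = A/P = 16.76/12.22 = 1.372 m. Q_A = (1/0.023)·16.76·1.372^(2/3)·√0.00046 = 19.3 m³/s.
Channel B: For a circular section of diameter D = 2.76 m at depth y = 2.17 m, the central angle is θ = 2 arccos(1 − 2y/D) = 4.361 rad. Then A = (D²/8)(θ − sin θ) = 5.046 m² and P = Dθ/2 = 6.018 m. Hydraulic radius R = A/P = 5.046/6.018 = 0.8385 m. Q_B = (1/0.023)·5.046·0.8385^(2/3)·√0.00046 = 4.184 m³/s.
Q_A = 19.3 m³/s vs Q_B = 4.184 m³/s, so channel A carries more.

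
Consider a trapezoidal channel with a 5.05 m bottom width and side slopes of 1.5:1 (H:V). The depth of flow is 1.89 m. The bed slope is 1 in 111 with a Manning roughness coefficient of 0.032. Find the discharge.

Q = 51.5 m³/s

With bottom width b = 5.05 m and side slope z = 1.5: A = (b + zy)y = (5.05 + 1.5×1.89)×1.89 = 14.9 m²; P = b + 2y√(1+z²) = 5.05 + 2×1.89×1.803 = 11.86 m.
Hydraulic radius R = A/P = 14.9/11.86 = 1.256 m.
Manning's equation: Q = (1/n) A R^(2/3) S^(1/2) = (1/0.032) × 14.9 × 1.256^(2/3) × 0.009009^(1/2) = 51.5 m³/s.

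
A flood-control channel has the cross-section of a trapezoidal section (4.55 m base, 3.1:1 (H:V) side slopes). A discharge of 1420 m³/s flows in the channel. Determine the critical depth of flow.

y_c = 7.74 m

At critical depth, Q² T / (g A³) = 1, i.e. A³/T = Q²/g = 1420²/9.81 = 205500.
At y = 6.93 m: A³/T = 123600 — low.
At y = 7.74 m: A³/T = 205300 — matches.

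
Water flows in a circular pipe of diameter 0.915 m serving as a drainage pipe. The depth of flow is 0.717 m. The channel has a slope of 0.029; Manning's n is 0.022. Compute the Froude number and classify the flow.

supercritical

For a circular section of diameter D = 0.915 m at depth y = 0.717 m, the central angle is θ = 2 arccos(1 − 2y/D) = 4.348 rad. Then A = (D²/8)(θ − sin θ) = 0.5528 m² and P = Dθ/2 = 1.989 m.
Hydraulic radius R = A/P = 0.5528/1.989 = 0.2779 m.
V = (1/n) R^(2/3) √S = (1/0.022) × 0.2779^(2/3) × √0.029 = 3.296 m/s. Hydraulic depth D_h = A/T = 0.5528/0.7536 = 0.7336 m.
Froude number Fr = V/√(g·D_h) = 3.296/√(9.81×0.7336) = 1.23, which is greater than 1, so the flow is supercritical.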